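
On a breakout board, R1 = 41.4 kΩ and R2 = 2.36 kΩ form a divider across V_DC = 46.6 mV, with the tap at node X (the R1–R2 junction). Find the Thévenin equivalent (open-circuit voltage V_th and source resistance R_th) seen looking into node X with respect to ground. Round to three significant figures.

V_th ≈ 2.51 mV, R_th ≈ 2.23 kΩ

V_th is the unloaded tap voltage: V_DC · R2/(R1+R2) = 46.6 × 0.05393 = 2.513 mV.
With V_DC suppressed (replaced by a short), R_th = R1 ‖ R2 = (41.40 × 2.36)/(41.40 + 2.36) = 2.233 kΩ.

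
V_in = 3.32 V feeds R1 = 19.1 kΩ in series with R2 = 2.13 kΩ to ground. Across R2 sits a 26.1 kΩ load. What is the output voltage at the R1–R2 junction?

V_out ≈ 0.310 V

R2 ‖ R_L = (2.13 × 26.1)/(2.13 + 26.1) = 1.969 kΩ.
Then V_out = V_in · R2'/(R1 + R2') = 3.32 × 1.969/21.07 = 0.3103 V.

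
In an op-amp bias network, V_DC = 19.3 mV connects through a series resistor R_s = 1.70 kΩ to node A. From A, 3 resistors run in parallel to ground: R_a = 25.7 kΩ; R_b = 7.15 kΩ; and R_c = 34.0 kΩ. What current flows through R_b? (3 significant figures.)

Equivalent of the parallel group: R_p = 4.803 kΩ.
Node voltage V_A = V_DC · R_p/(R_s + R_p) = 19.3 × 0.7386 = 14.26 mV.
Branch current I = V_A/R_b = 14.26/7.15 = 1.994 µA.

I ≈ 1.99 µA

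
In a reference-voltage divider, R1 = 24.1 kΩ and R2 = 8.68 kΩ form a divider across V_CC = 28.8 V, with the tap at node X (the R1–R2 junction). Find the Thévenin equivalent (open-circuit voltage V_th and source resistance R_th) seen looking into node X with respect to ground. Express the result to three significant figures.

V_th ≈ 7.63 V, R_th ≈ 6.38 kΩ

Open-circuit (no load on X): V_th = V_CC · R2/(R1 + R2) = 28.8 × 8.68/(24.10 + 8.68) = 7.626 V.
With V_CC suppressed (replaced by a short), R_th = R1 ‖ R2 = (24.10 × 8.68)/(24.10 + 8.68) = 6.382 kΩ.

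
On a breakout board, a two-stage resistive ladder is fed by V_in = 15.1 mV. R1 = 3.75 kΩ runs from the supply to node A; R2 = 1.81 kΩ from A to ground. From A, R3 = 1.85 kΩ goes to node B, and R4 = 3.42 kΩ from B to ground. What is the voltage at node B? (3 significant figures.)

Node A sees R2 in parallel with the series input of stage 2, R3 + R4 = 5.270 kΩ.
Effective lower resistance at A: R2 ‖ 5.270 = 1.347 kΩ.
First divider: V_A = V_in · 1.347/(3.75 + 1.347) = 3.991 mV.
Then the unloaded second divider: V_B = V_A × R4/(R3+R4) = 3.991 × 0.6490 = 2.590 mV.

V_B ≈ 2.59 mV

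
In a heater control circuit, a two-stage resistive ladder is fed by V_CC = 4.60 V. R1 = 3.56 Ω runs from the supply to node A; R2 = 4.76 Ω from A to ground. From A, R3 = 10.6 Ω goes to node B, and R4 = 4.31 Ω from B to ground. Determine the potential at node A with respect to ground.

The second stage (R3 + R4 = 14.91 Ω) loads node A in parallel with R2.
Effective lower resistance at A: R2 ‖ 14.91 = 3.608 Ω.
So V_A = 4.60 × 0.5034 = 2.315 V.

V_A ≈ 2.32 V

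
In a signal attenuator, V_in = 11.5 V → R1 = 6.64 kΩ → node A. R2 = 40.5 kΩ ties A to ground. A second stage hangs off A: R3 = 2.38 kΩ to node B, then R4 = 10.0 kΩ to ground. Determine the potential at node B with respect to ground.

Looking into the second stage from A: R3 + R4 = 12.38 kΩ appears in parallel with R2.
R2 ‖ (R3+R4) = 9.482 kΩ.
So V_A = 11.5 × 0.5881 = 6.764 V.
V_B = V_A × 0.8078 = 5.463 V.

V_B ≈ 5.46 V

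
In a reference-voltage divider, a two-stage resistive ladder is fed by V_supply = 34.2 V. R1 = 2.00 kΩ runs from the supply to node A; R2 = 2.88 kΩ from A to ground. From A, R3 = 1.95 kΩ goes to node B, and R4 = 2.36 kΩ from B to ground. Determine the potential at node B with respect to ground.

V_B ≈ 8.68 V

Node A sees R2 in parallel with the series input of stage 2, R3 + R4 = 4.310 kΩ.
R2 ‖ (R3+R4) = 1.726 kΩ.
First divider: V_A = V_supply · 1.726/(2.00 + 1.726) = 15.84 V.
Then the unloaded second divider: V_B = V_A × R4/(R3+R4) = 15.84 × 0.5476 = 8.676 V.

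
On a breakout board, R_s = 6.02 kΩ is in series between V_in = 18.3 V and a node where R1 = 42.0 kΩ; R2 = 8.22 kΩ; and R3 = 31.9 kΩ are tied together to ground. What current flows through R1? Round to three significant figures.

I ≈ 0.211 mA

Combine the parallel branches: R_p = (1/42.0 + 1/8.22 + 1/31.9)⁻¹ = 5.656 kΩ.
V_A = 18.3 × 5.656/11.68 = 8.865 V.
Branch current I = V_A/R1 = 8.865/42.0 = 0.2111 mA.
(Check via current divider: I_total = 1.567 mA; share G_k/ΣG = 0.1347 → same result.)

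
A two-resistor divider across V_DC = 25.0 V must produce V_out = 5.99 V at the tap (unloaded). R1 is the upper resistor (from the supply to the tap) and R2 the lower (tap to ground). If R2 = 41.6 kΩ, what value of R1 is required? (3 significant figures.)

R1 ≈ 132 kΩ

V_out/V_DC = R2/(R1+R2) = 0.2396.
So R1 = R2 · (V_DC/V_out − 1) = 41.6 × (25.0/5.99 − 1) = 41.6 × 3.174 = 132.0 kΩ.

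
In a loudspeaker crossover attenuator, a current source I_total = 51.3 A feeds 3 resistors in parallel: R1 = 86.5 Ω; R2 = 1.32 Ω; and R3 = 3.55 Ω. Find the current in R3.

I ≈ 13.8 A

Conductances: ΣG = 1/86.5 + 1/1.32 + 1/3.55 = 1.051 (1/Ω).
Current divider: I(R3) = I_total · G_k/ΣG = 51.3 × (0.2817/1.051) = 51.3 × 0.2681 = 13.75 A.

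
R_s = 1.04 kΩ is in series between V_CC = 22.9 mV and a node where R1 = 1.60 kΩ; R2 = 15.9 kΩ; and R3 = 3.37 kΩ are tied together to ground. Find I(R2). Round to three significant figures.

Equivalent of the parallel group: R_p = 1.016 kΩ.
V_A = 22.9 × 1.016/2.056 = 11.31 mV.
I(R2) = V_A / R2 = 11.31/15.9 = 0.7116 µA.
(Check via current divider: I_total = 11.14 µA; share G_k/ΣG = 0.06387 → same result.)

I ≈ 0.712 µA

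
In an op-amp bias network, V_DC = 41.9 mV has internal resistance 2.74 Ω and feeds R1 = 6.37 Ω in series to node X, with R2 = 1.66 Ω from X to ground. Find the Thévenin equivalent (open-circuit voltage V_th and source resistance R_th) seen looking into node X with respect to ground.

R1' = 2.74 + 6.37 = 9.110 Ω (source resistance + R1).
With X open, the divider is unloaded: V_th = 41.9 × 1.66/10.77 = 6.458 mV.
With V_DC suppressed (replaced by a short), R_th = R1' ‖ R2 = (9.110 × 1.66)/(9.110 + 1.66) = 1.404 Ω.

V_th ≈ 6.46 mV, R_th ≈ 1.40 Ω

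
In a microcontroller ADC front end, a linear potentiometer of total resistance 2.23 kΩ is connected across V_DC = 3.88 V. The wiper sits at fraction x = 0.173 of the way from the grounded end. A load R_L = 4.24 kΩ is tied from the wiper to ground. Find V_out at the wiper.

Lower segment x·R_p = 0.3858 kΩ; upper segment (1−x)·R_p = 1.844 kΩ.
R_L loads the lower segment: effective lower R = 0.3536 kΩ.
Loaded-divider output: V_out = 3.88 × 0.1609 = 0.6243 V.

V_out ≈ 0.624 V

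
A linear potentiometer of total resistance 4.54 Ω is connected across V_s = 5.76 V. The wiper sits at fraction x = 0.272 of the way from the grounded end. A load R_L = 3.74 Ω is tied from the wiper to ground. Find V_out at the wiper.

V_out ≈ 1.26 V

Split the track: R_lower = x·R_p = 1.235 Ω, R_upper = (1−x)·R_p = 3.305 Ω.
(x·R_p) ‖ R_L = 0.9284 Ω.
Then V_out = V_s · 0.9284/(3.305 + 0.9284) = 1.263 V.
(Unloaded: V_out = x·V_s = 1.57 V.)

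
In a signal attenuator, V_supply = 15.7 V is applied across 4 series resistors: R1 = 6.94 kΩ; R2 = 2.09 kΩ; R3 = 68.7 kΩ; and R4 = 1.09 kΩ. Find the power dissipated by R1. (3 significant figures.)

P ≈ 0.275 mW

ΣR = 78.82 kΩ → I = 15.7/78.82 = 0.1992 mA.
P = I²R = 0.03968 × 6.94 = 0.2754 mW.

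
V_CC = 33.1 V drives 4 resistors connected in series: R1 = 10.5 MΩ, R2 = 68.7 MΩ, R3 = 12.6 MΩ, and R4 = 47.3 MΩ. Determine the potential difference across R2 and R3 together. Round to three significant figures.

V ≈ 19.3 V

Series total: ΣR = 10.5 + 68.7 + 12.6 + 47.3 = 139.1 MΩ.
R_{R2..R3} = 68.7 + 12.6 = 81.30 MΩ.
By the voltage-divider rule, V = 33.1 × 81.30/139.1 = 19.35 V.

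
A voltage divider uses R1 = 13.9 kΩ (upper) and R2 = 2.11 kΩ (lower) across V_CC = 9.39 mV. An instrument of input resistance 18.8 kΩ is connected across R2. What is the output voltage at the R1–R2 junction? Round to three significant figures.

V_out ≈ 1.13 mV

The load sits in parallel with R2, giving an effective lower resistance R2' = R2·R_L/(R2+R_L) = 1.897 kΩ.
Now apply the divider: V_out = 9.39 × 0.1201 = 1.128 mV.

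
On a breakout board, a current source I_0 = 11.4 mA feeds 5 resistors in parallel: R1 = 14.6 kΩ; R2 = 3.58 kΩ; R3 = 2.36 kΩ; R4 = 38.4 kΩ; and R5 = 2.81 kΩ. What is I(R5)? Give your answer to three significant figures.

I ≈ 3.52 mA

Total conductance ΣG = 1/14.6 + 1/3.58 + 1/2.36 + 1/38.4 + 1/2.81 = 1.153 (units of 1/kΩ).
R5 takes the fraction G_k/ΣG = 0.3559/1.153 = 0.3085, so I = 11.4 × 0.3085 = 3.517 mA.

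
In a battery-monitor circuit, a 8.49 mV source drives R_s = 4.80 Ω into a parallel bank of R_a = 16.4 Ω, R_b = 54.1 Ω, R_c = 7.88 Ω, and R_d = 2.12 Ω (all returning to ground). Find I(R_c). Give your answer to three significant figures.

I ≈ 0.253 mA

Parallel bank: R_p = 1/(1/16.4 + 1/54.1 + 1/7.88 + 1/2.12) = 1.475 Ω.
V_A = 8.49 × 1.475/6.275 = 1.995 mV.
Branch current I = V_A/R_c = 1.995/7.88 = 0.2532 mA.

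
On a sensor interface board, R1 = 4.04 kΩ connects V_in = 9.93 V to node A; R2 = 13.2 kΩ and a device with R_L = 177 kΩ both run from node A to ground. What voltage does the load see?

V_out ≈ 7.47 V

R2 ‖ R_L = (13.2 × 177)/(13.2 + 177) = 12.28 kΩ.
Voltage divider with the loaded lower leg: V_out = 9.93 × 12.28/(4.04 + 12.28) = 9.93 × 0.7525 = 7.472 V.
(Unloaded it would be 7.60 V; the load pulls it down.)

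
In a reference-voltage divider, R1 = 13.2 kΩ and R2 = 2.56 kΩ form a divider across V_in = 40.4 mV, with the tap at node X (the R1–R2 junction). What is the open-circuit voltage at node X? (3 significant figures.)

V_th is the unloaded tap voltage: V_in · R2/(R1+R2) = 40.4 × 0.1624 = 6.562 mV.

V_th ≈ 6.56 mV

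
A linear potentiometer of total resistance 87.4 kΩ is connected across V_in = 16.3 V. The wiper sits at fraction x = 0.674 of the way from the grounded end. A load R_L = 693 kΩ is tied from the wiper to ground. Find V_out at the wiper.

V_out ≈ 10.7 V

The pot divides into 28.49 kΩ above the wiper and 58.91 kΩ below.
Lower segment in parallel with the load: 58.91 ‖ 693 = 54.29 kΩ.
Then V_out = V_in · 54.29/(28.49 + 54.29) = 10.69 V.
(Unloaded: V_out = x·V_in = 11.0 V.)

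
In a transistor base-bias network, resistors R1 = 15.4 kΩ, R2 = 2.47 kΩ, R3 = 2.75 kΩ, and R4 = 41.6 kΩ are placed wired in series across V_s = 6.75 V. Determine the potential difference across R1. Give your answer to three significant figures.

Total series resistance ΣR = 15.4 + 2.47 + 2.75 + 41.6 = 62.22 kΩ.
By the voltage-divider rule, V = 6.75 × 15.40/62.22 = 1.671 V.

V ≈ 1.67 V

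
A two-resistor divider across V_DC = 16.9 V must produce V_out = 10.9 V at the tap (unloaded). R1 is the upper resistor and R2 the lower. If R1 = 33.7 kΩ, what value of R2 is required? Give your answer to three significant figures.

R2 ≈ 61.2 kΩ

Required fraction k = V_out/V_DC = 0.6450.
So R2 = R1 · V_out/(V_DC − V_out) = 33.7 × 10.9/(16.9 − 10.9) = 33.7 × 1.817 = 61.22 kΩ.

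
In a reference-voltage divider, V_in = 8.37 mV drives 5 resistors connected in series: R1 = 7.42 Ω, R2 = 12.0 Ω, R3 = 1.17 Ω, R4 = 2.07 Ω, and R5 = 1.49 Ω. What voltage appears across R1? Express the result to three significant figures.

V ≈ 2.57 mV

Total series resistance ΣR = 7.42 + 12.0 + 1.17 + 2.07 + 1.49 = 24.15 Ω.
V = V_in · R/ΣR = 8.37 × 0.3072 = 2.572 mV.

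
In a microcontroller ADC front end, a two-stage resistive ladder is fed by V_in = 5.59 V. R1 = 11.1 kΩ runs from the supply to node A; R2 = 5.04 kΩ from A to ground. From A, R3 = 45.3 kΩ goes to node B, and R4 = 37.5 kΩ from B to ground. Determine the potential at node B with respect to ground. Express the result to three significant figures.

Looking into the second stage from A: R3 + R4 = 82.80 kΩ appears in parallel with R2.
R2 ‖ (R3+R4) = 4.751 kΩ.
First divider: V_A = V_in · 4.751/(11.1 + 4.751) = 1.675 V.
V_B = V_A × 0.4529 = 0.7588 V.

V_B ≈ 0.759 V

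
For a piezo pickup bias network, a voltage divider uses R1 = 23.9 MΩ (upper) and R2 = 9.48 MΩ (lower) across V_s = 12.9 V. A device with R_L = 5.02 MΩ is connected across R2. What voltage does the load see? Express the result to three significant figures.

V_out ≈ 1.56 V

R2 ‖ R_L = (9.48 × 5.02)/(9.48 + 5.02) = 3.282 MΩ.
Voltage divider with the loaded lower leg: V_out = 12.9 × 3.282/(23.9 + 3.282) = 12.9 × 0.1207 = 1.558 V.
(Unloaded it would be 3.66 V; the load pulls it down.)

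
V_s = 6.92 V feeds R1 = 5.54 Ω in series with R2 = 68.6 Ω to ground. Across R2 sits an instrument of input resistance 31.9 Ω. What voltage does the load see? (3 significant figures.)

R2 ‖ R_L = (68.6 × 31.9)/(68.6 + 31.9) = 21.77 Ω.
Now apply the divider: V_out = 6.92 × 0.7972 = 5.516 V.
(Unloaded it would be 6.40 V; the load pulls it down.)

V_out ≈ 5.52 V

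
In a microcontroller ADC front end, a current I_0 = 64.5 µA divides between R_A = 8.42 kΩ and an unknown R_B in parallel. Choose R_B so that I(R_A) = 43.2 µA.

Two-branch current divider: I_A = I_0 · R_B/(R_A + R_B).
43.2/64.5 = R_B/(R_A + R_B) → R_B = R_A · (0.6698)/(1 − 0.6698) = 8.42 × 2.028 = 17.08 kΩ.

R_B ≈ 17.1 kΩ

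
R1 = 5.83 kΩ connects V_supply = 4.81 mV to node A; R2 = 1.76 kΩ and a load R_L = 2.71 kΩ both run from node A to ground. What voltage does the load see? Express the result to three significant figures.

First combine the lower leg with the load: R2 ‖ R_L = 1.067 kΩ.
Then V_out = V_supply · R2'/(R1 + R2') = 4.81 × 1.067/6.897 = 0.7441 mV.

V_out ≈ 0.744 mV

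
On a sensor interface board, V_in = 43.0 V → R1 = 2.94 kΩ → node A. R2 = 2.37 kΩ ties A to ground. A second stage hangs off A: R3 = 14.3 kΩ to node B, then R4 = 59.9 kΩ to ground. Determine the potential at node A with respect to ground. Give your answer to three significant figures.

V_A ≈ 18.9 V

The second stage (R3 + R4 = 74.20 kΩ) loads node A in parallel with R2.
R2 ‖ (R3+R4) = 2.297 kΩ.
First divider: V_A = V_in · 2.297/(2.94 + 2.297) = 18.86 V.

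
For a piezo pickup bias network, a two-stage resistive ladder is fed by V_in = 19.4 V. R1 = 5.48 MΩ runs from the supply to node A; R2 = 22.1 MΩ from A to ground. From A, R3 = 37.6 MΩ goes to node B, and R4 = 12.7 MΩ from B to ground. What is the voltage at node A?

V_A ≈ 14.3 V

Looking into the second stage from A: R3 + R4 = 50.30 MΩ appears in parallel with R2.
Effective lower resistance at A: R2 ‖ 50.30 = 15.35 MΩ.
So V_A = 19.4 × 0.7370 = 14.30 V.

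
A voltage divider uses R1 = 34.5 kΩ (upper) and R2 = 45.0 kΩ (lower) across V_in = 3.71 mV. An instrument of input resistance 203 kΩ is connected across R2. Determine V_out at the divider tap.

V_out ≈ 1.92 mV

First combine the lower leg with the load: R2 ‖ R_L = 36.83 kΩ.
Voltage divider with the loaded lower leg: V_out = 3.71 × 36.83/(34.5 + 36.83) = 3.71 × 0.5164 = 1.916 mV.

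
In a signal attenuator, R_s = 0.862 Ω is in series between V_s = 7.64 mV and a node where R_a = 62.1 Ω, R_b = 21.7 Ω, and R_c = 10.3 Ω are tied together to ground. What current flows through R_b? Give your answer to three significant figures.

Equivalent of the parallel group: R_p = 6.279 Ω.
V_A by voltage divider: V_A = 7.64 × 6.279/(0.862 + 6.279) = 6.718 mV.
Branch current I = V_A/R_b = 6.718/21.7 = 0.3096 mA.
(Check via current divider: I_total = 1.070 mA; share G_k/ΣG = 0.2893 → same result.)

I ≈ 0.310 mA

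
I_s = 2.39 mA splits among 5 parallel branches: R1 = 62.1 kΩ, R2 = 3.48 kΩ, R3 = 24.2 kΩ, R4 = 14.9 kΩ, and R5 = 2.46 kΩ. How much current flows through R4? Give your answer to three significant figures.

Total conductance ΣG = 1/62.1 + 1/3.48 + 1/24.2 + 1/14.9 + 1/2.46 = 0.8184 (units of 1/kΩ).
By the current-divider rule, I = I_s · G_k/ΣG = 2.39 × 0.08201 = 0.1960 mA.

I ≈ 0.196 mA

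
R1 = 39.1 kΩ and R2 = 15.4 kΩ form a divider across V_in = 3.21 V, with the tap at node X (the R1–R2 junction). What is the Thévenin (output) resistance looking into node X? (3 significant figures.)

With V_in suppressed (replaced by a short), R_th = R1 ‖ R2 = (39.10 × 15.4)/(39.10 + 15.4) = 11.05 kΩ.

R_th ≈ 11.0 kΩ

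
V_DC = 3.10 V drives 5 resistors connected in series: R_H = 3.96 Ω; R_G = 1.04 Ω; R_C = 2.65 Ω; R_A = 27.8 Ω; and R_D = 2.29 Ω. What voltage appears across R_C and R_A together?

V ≈ 2.50 V

ΣR = 3.96 + 1.04 + 2.65 + 27.8 + 2.29 = 37.74 Ω.
R_{R_C..R_A} = 2.65 + 27.8 = 30.45 Ω.
V = V_DC · R/ΣR = 3.10 × 0.8068 = 2.501 V.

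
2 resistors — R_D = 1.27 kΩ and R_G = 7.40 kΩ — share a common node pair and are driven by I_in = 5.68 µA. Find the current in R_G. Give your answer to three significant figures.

With just two branches, the current splits inversely with resistance.
I(R_G) = 5.68 × 1.27/(1.27 + 7.40) = 5.68 × 0.1465 = 0.8320 µA.

I ≈ 0.832 µA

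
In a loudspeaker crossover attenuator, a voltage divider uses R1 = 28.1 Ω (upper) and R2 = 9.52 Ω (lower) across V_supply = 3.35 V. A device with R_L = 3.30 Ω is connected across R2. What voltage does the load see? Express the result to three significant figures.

V_out ≈ 0.269 V

R2 ‖ R_L = (9.52 × 3.30)/(9.52 + 3.30) = 2.451 Ω.
Voltage divider with the loaded lower leg: V_out = 3.35 × 2.451/(28.1 + 2.451) = 3.35 × 0.08021 = 0.2687 V.
(Unloaded it would be 0.848 V; the load pulls it down.)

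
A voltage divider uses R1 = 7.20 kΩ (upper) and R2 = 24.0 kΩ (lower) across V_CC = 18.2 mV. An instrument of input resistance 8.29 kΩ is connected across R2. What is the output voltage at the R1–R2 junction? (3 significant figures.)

V_out ≈ 8.39 mV

The load sits in parallel with R2, giving an effective lower resistance R2' = R2·R_L/(R2+R_L) = 6.162 kΩ.
Then V_out = V_CC · R2'/(R1 + R2') = 18.2 × 6.162/13.36 = 8.393 mV.
(Unloaded it would be 14.0 mV; the load pulls it down.)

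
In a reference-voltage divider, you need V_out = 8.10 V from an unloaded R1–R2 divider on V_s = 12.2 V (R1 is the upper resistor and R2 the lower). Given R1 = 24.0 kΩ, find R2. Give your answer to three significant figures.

R2 ≈ 47.4 kΩ

The divider ratio is R2/(R1+R2) = 8.10/12.2 = 0.6639.
So R2 = R1 · V_out/(V_s − V_out) = 24.0 × 8.10/(12.2 − 8.10) = 24.0 × 1.976 = 47.41 kΩ.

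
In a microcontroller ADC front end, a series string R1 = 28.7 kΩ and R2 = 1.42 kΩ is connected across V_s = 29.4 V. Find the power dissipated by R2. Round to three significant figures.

Series current I = V_s/ΣR = 29.4/30.12 = 0.9761 mA.
V(R2) = I·R = 1.386 V; P = V·I = 1.386 × 0.9761 = 1.353 mW.

P ≈ 1.35 mW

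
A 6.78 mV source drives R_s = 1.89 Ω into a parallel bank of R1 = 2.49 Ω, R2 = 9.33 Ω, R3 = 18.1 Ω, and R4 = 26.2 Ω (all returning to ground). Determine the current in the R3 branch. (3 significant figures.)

I ≈ 0.175 mA

Equivalent of the parallel group: R_p = 1.661 Ω.
V_A = 6.78 × 1.661/3.551 = 3.171 mV.
Branch current I = V_A/R3 = 3.171/18.1 = 0.1752 mA.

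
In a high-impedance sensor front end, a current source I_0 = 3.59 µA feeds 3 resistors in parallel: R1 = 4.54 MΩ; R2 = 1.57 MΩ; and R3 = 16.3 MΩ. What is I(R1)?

I ≈ 0.861 µA

Total conductance ΣG = 1/4.54 + 1/1.57 + 1/16.3 = 0.9186 (units of 1/MΩ).
R1 takes the fraction G_k/ΣG = 0.2203/0.9186 = 0.2398, so I = 3.59 × 0.2398 = 0.8609 µA.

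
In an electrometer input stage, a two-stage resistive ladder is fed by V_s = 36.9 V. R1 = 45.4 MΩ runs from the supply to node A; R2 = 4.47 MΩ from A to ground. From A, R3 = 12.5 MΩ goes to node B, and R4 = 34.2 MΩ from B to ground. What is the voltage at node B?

V_B ≈ 2.23 V

The second stage (R3 + R4 = 46.70 MΩ) loads node A in parallel with R2.
Effective lower resistance at A: R2 ‖ 46.70 = 4.080 MΩ.
V_A = 36.9 × 4.080/(45.4 + 4.080) = 3.042 V.
Then the unloaded second divider: V_B = V_A × R4/(R3+R4) = 3.042 × 0.7323 = 2.228 V.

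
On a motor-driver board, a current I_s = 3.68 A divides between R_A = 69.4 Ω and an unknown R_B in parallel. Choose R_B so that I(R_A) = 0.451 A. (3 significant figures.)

In a two-way split, I_A/I_s = R_B/(R_A + R_B).
With f = 0.1226, R_B = R_A · f/(1−f) = 69.4 × 0.1397 = 9.693 Ω.

R_B ≈ 9.69 Ω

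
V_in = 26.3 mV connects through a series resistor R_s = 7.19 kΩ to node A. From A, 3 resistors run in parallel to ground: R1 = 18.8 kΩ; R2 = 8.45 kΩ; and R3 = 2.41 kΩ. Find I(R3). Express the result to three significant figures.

I ≈ 2.09 µA

Combine the parallel branches: R_p = (1/18.8 + 1/8.45 + 1/2.41)⁻¹ = 1.705 kΩ.
V_A = 26.3 × 1.705/8.895 = 5.041 mV.
Branch current I = V_A/R3 = 5.041/2.41 = 2.092 µA.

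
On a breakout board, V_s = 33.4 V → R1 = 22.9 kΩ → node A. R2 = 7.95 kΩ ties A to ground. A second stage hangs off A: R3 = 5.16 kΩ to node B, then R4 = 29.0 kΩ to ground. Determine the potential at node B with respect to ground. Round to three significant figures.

V_B ≈ 6.23 V

Looking into the second stage from A: R3 + R4 = 34.16 kΩ appears in parallel with R2.
R2 ‖ (R3+R4) = 6.449 kΩ.
So V_A = 33.4 × 0.2197 = 7.339 V.
Then the unloaded second divider: V_B = V_A × R4/(R3+R4) = 7.339 × 0.8489 = 6.231 V.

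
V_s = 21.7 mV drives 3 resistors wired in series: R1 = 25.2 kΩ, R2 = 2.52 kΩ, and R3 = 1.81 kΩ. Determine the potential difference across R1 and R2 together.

V ≈ 20.4 mV

ΣR = 25.2 + 2.52 + 1.81 = 29.53 kΩ.
R_{R1..R2} = 25.2 + 2.52 = 27.72 kΩ.
V = V_s · R/ΣR = 21.7 × 0.9387 = 20.37 mV.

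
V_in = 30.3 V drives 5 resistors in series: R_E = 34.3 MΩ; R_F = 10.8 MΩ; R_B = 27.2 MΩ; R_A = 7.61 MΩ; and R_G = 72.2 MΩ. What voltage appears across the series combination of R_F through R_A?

Total series resistance ΣR = 34.3 + 10.8 + 27.2 + 7.61 + 72.2 = 152.1 MΩ.
R_{R_F..R_A} = 10.8 + 27.2 + 7.61 = 45.61 MΩ.
V = V_in · R/ΣR = 30.3 × 0.2998 = 9.085 V.

V ≈ 9.09 V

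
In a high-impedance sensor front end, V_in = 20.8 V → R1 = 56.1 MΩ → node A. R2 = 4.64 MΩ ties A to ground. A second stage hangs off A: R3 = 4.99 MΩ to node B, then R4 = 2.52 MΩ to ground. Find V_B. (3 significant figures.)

V_B ≈ 0.339 V

Looking into the second stage from A: R3 + R4 = 7.510 MΩ appears in parallel with R2.
Effective lower resistance at A: R2 ‖ 7.510 = 2.868 MΩ.
So V_A = 20.8 × 0.04864 = 1.012 V.
V_B = V_A × 0.3356 = 0.3395 V.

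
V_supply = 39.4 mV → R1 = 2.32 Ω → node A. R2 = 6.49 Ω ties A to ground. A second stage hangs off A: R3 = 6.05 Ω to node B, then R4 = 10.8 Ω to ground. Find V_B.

V_B ≈ 16.9 mV

Node A sees R2 in parallel with the series input of stage 2, R3 + R4 = 16.85 Ω.
R2 ‖ (R3+R4) = 4.685 Ω.
V_A = 39.4 × 4.685/(2.32 + 4.685) = 26.35 mV.
Then the unloaded second divider: V_B = V_A × R4/(R3+R4) = 26.35 × 0.6409 = 16.89 mV.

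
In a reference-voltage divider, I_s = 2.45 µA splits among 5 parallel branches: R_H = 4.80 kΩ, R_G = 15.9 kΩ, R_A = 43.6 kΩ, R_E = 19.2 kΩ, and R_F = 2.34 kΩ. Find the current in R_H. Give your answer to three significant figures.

ΣG = 1/4.80 + 1/15.9 + 1/43.6 + 1/19.2 + 1/2.34 = 0.7736.
Current divider: I(R_H) = I_s · G_k/ΣG = 2.45 × (0.2083/0.7736) = 2.45 × 0.2693 = 0.6598 µA.

I ≈ 0.660 µA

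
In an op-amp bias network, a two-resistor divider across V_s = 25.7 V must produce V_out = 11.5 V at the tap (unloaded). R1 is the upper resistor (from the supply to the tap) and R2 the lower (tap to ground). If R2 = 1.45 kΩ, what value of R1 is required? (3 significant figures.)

R1 ≈ 1.79 kΩ

Required fraction k = V_out/V_s = 0.4475.
R1 = R2·(1/k − 1) = 1.45 × 1.235 = 1.790 kΩ.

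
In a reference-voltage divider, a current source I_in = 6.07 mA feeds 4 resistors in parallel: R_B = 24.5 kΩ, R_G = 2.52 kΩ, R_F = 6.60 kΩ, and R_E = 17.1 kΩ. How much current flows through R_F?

I ≈ 1.42 mA

ΣG = 1/24.5 + 1/2.52 + 1/6.60 + 1/17.1 = 0.6476.
By the current-divider rule, I = I_in · G_k/ΣG = 6.07 × 0.2340 = 1.420 mA.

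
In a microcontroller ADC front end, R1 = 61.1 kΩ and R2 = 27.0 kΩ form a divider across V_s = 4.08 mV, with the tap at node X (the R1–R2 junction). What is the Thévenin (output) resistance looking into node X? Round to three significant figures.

R_th ≈ 18.7 kΩ

Looking into X with the source shorted: R_th = R1·R2/(R1+R2) = 61.10 × 27.0/88.10 = 18.73 kΩ.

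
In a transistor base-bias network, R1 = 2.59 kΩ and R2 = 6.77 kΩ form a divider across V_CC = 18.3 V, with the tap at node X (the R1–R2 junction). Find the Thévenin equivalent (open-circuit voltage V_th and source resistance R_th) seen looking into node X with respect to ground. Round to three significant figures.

V_th is the unloaded tap voltage: V_CC · R2/(R1+R2) = 18.3 × 0.7233 = 13.24 V.
With V_CC suppressed (replaced by a short), R_th = R1 ‖ R2 = (2.590 × 6.77)/(2.590 + 6.77) = 1.873 kΩ.

V_th ≈ 13.2 V, R_th ≈ 1.87 kΩ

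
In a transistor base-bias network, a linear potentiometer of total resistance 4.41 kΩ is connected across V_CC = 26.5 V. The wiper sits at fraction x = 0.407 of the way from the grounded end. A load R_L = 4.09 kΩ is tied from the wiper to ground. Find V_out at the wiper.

Split the track: R_lower = x·R_p = 1.795 kΩ, R_upper = (1−x)·R_p = 2.615 kΩ.
(x·R_p) ‖ R_L = 1.247 kΩ.
Then V_out = V_CC · 1.247/(2.615 + 1.247) = 8.558 V.

V_out ≈ 8.56 V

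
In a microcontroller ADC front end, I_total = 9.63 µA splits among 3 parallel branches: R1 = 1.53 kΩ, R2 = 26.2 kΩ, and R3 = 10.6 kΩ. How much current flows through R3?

I ≈ 1.16 µA

Total conductance ΣG = 1/1.53 + 1/26.2 + 1/10.6 = 0.7861 (units of 1/kΩ).
Current divider: I(R3) = I_total · G_k/ΣG = 9.63 × (0.09434/0.7861) = 9.63 × 0.1200 = 1.156 µA.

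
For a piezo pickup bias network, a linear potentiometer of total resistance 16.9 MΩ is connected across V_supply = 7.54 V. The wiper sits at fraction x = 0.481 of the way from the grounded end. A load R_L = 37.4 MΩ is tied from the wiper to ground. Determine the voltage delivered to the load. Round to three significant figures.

Lower segment x·R_p = 8.129 MΩ; upper segment (1−x)·R_p = 8.771 MΩ.
R_L loads the lower segment: effective lower R = 6.678 MΩ.
Then V_out = V_supply · 6.678/(8.771 + 6.678) = 3.259 V.
(Unloaded: V_out = x·V_supply = 3.63 V.)

V_out ≈ 3.26 V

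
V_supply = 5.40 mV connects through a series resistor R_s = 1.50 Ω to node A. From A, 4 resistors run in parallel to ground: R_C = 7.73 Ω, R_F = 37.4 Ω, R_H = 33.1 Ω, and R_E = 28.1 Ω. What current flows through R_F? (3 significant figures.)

Parallel bank: R_p = 1/(1/7.73 + 1/37.4 + 1/33.1 + 1/28.1) = 4.506 Ω.
V_A by voltage divider: V_A = 5.40 × 4.506/(1.50 + 4.506) = 4.051 mV.
Branch current I = V_A/R_F = 4.051/37.4 = 0.1083 mA.

I ≈ 0.108 mA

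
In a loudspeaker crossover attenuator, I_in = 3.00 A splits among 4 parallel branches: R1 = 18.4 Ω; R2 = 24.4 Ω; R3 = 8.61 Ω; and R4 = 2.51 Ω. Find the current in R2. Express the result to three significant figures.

I ≈ 0.202 A

ΣG = 1/18.4 + 1/24.4 + 1/8.61 + 1/2.51 = 0.6099.
By the current-divider rule, I = I_in · G_k/ΣG = 3.00 × 0.06720 = 0.2016 A.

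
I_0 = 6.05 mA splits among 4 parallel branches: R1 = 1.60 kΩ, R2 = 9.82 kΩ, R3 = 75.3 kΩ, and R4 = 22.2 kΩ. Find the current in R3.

I ≈ 0.102 mA

ΣG = 1/1.60 + 1/9.82 + 1/75.3 + 1/22.2 = 0.7852.
R3 takes the fraction G_k/ΣG = 0.01328/0.7852 = 0.01691, so I = 6.05 × 0.01691 = 0.1023 mA.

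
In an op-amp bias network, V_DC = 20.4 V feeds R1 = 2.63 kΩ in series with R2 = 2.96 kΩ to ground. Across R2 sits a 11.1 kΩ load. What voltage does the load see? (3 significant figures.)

V_out ≈ 9.60 V

R2 ‖ R_L = (2.96 × 11.1)/(2.96 + 11.1) = 2.337 kΩ.
Now apply the divider: V_out = 20.4 × 0.4705 = 9.598 V.
(Unloaded it would be 10.8 V; the load pulls it down.)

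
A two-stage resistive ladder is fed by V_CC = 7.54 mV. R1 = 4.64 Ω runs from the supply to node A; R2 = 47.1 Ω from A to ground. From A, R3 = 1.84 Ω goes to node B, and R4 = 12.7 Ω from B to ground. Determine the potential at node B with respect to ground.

V_B ≈ 4.65 mV

The second stage (R3 + R4 = 14.54 Ω) loads node A in parallel with R2.
R2 ‖ (R3+R4) = 11.11 Ω.
V_A = 7.54 × 11.11/(4.64 + 11.11) = 5.319 mV.
V_B = V_A × 0.8735 = 4.646 mV.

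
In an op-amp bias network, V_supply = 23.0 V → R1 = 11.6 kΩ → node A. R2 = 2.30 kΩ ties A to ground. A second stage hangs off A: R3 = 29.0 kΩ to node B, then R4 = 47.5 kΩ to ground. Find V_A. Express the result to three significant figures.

V_A ≈ 3.71 V

Looking into the second stage from A: R3 + R4 = 76.50 kΩ appears in parallel with R2.
R2 ‖ (R3+R4) = 2.233 kΩ.
So V_A = 23.0 × 0.1614 = 3.713 V.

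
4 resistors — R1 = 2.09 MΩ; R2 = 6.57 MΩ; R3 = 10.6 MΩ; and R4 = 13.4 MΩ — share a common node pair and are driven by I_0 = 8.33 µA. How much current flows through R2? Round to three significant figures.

Conductances: ΣG = 1/2.09 + 1/6.57 + 1/10.6 + 1/13.4 = 0.7996 (1/MΩ).
R2 takes the fraction G_k/ΣG = 0.1522/0.7996 = 0.1903, so I = 8.33 × 0.1903 = 1.586 µA.

I ≈ 1.59 µA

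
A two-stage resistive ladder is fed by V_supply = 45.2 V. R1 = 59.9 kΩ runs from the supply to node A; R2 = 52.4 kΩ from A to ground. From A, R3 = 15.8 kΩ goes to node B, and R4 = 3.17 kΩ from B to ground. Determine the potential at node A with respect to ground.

Node A sees R2 in parallel with the series input of stage 2, R3 + R4 = 18.97 kΩ.
Effective lower resistance at A: R2 ‖ 18.97 = 13.93 kΩ.
V_A = 45.2 × 13.93/(59.9 + 13.93) = 8.527 V.

V_A ≈ 8.53 V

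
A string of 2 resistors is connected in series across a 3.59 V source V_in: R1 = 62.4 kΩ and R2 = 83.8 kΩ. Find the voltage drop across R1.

V ≈ 1.53 V

ΣR = 62.4 + 83.8 = 146.2 kΩ.
V = V_in · R/ΣR = 3.59 × 0.4268 = 1.532 V.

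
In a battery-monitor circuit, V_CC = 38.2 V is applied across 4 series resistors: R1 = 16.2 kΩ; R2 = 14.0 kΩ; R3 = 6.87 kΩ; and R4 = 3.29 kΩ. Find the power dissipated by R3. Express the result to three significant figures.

The common current is I = 38.2/40.36 = 0.9465 mA.
V(R3) = I·R = 6.502 V; P = V·I = 6.502 × 0.9465 = 6.154 mW.

P ≈ 6.15 mW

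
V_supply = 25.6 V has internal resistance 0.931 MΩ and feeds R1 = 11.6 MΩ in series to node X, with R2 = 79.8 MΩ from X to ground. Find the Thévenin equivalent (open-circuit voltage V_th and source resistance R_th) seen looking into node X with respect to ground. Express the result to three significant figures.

R1' = 0.931 + 11.6 = 12.53 MΩ (source resistance + R1).
V_th is the unloaded tap voltage: V_supply · R2/(R1'+R2) = 25.6 × 0.8643 = 22.13 V.
With V_supply suppressed (replaced by a short), R_th = R1' ‖ R2 = (12.53 × 79.8)/(12.53 + 79.8) = 10.83 MΩ.

V_th ≈ 22.1 V, R_th ≈ 10.8 MΩ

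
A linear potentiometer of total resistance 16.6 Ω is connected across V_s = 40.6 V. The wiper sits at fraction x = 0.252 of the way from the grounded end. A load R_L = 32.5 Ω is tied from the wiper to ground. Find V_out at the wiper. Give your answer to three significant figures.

Lower segment x·R_p = 4.183 Ω; upper segment (1−x)·R_p = 12.42 Ω.
(x·R_p) ‖ R_L = 3.706 Ω.
V_out = 40.6 × 3.706/(12.42 + 3.706) = 9.333 V.
(Unloaded: V_out = x·V_s = 10.2 V.)

V_out ≈ 9.33 V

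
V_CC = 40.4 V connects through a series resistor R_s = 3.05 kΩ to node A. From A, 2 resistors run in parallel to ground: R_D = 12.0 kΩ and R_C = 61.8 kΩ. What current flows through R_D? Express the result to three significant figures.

I ≈ 2.58 mA

Combine the parallel branches: R_p = (1/12.0 + 1/61.8)⁻¹ = 10.05 kΩ.
V_A by voltage divider: V_A = 40.4 × 10.05/(3.05 + 10.05) = 30.99 V.
I(R_D) = V_A / R_D = 30.99/12.0 = 2.583 mA.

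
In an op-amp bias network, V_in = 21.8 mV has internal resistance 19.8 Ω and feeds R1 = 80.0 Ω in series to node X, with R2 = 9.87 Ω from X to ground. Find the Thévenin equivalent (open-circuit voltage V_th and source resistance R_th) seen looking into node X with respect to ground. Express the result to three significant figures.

V_th ≈ 1.96 mV, R_th ≈ 8.98 Ω

R1' = 19.8 + 80.0 = 99.80 Ω (source resistance + R1).
Open-circuit (no load on X): V_th = V_in · R2/(R1' + R2) = 21.8 × 9.87/(99.80 + 9.87) = 1.962 mV.
Looking into X with the source shorted: R_th = R1'·R2/(R1'+R2) = 99.80 × 9.87/109.7 = 8.982 Ω.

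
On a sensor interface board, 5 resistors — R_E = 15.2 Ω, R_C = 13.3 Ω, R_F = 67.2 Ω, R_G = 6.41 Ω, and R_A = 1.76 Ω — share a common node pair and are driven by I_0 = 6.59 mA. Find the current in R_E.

Total conductance ΣG = 1/15.2 + 1/13.3 + 1/67.2 + 1/6.41 + 1/1.76 = 0.8800 (units of 1/Ω).
R_E takes the fraction G_k/ΣG = 0.06579/0.8800 = 0.07476, so I = 6.59 × 0.07476 = 0.4926 mA.

I ≈ 0.493 mA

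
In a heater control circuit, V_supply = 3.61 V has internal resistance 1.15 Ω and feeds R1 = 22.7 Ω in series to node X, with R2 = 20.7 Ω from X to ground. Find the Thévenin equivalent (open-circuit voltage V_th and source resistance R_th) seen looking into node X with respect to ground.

V_th ≈ 1.68 V, R_th ≈ 11.1 Ω

R1' = 1.15 + 22.7 = 23.85 Ω (source resistance + R1).
With X open, the divider is unloaded: V_th = 3.61 × 20.7/44.55 = 1.677 V.
Looking into X with the source shorted: R_th = R1'·R2/(R1'+R2) = 23.85 × 20.7/44.55 = 11.08 Ω.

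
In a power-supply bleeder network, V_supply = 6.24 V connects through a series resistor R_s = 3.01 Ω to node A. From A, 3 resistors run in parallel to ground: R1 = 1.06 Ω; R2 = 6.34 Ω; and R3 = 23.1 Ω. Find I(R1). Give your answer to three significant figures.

Combine the parallel branches: R_p = (1/1.06 + 1/6.34 + 1/23.1)⁻¹ = 0.8738 Ω.
V_A by voltage divider: V_A = 6.24 × 0.8738/(3.01 + 0.8738) = 1.404 V.
Branch current I = V_A/R1 = 1.404/1.06 = 1.324 A.

I ≈ 1.32 A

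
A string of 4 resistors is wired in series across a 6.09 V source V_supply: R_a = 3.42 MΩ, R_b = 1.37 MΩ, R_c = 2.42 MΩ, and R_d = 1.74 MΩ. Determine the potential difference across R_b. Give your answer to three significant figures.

Series total: ΣR = 3.42 + 1.37 + 2.42 + 1.74 = 8.950 MΩ.
By the voltage-divider rule, V = 6.09 × 1.370/8.950 = 0.9322 V.

V ≈ 0.932 V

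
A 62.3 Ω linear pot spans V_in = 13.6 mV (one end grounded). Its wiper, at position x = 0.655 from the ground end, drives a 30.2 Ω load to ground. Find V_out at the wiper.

V_out ≈ 6.08 mV

The pot divides into 21.49 Ω above the wiper and 40.81 Ω below.
Lower segment in parallel with the load: 40.81 ‖ 30.2 = 17.36 Ω.
V_out = 13.6 × 17.36/(21.49 + 17.36) = 6.076 mV.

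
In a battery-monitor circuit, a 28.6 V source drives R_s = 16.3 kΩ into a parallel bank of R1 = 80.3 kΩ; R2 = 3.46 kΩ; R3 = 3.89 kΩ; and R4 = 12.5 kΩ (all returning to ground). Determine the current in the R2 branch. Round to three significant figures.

Combine the parallel branches: R_p = (1/80.3 + 1/3.46 + 1/3.89 + 1/12.5)⁻¹ = 1.566 kΩ.
Node voltage V_A = V_DC · R_p/(R_s + R_p) = 28.6 × 0.08766 = 2.507 V.
Branch current I = V_A/R2 = 2.507/3.46 = 0.7246 mA.

I ≈ 0.725 mA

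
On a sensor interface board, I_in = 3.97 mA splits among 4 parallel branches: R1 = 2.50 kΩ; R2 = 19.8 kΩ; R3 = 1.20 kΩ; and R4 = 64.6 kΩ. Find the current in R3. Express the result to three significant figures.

I ≈ 2.55 mA

Conductances: ΣG = 1/2.50 + 1/19.8 + 1/1.20 + 1/64.6 = 1.299 (1/kΩ).
By the current-divider rule, I = I_in · G_k/ΣG = 3.97 × 0.6414 = 2.546 mA.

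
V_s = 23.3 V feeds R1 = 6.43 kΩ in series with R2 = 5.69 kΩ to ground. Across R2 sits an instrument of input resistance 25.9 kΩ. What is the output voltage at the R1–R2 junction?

V_out ≈ 9.80 V

First combine the lower leg with the load: R2 ‖ R_L = 4.665 kΩ.
Then V_out = V_s · R2'/(R1 + R2') = 23.3 × 4.665/11.10 = 9.797 V.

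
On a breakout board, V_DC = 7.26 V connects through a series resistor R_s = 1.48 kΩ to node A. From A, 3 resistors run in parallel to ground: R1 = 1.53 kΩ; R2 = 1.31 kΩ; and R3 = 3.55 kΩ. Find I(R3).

Equivalent of the parallel group: R_p = 0.5887 kΩ.
V_A = 7.26 × 0.5887/2.069 = 2.066 V.
Branch current I = V_A/R3 = 2.066/3.55 = 0.5820 mA.

I ≈ 0.582 mA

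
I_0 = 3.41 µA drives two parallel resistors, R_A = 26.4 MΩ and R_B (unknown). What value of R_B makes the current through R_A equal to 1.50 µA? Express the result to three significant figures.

R_B ≈ 20.7 MΩ

The fraction through R_A equals R_B/(R_A+R_B).
With f = 0.4399, R_B = R_A · f/(1−f) = 26.4 × 0.7853 = 20.73 MΩ.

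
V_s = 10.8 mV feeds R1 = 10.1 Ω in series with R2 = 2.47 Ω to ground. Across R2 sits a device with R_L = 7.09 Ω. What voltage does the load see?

R2 ‖ R_L = (2.47 × 7.09)/(2.47 + 7.09) = 1.832 Ω.
Then V_out = V_s · R2'/(R1 + R2') = 10.8 × 1.832/11.93 = 1.658 mV.
(Unloaded it would be 2.12 mV; the load pulls it down.)

V_out ≈ 1.66 mV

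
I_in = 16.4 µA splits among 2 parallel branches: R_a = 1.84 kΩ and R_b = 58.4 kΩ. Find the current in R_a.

With just two branches, the current splits inversely with resistance.
I(R_a) = 16.4 × 58.4/(1.84 + 58.4) = 16.4 × 0.9695 = 15.90 µA.

I ≈ 15.9 µA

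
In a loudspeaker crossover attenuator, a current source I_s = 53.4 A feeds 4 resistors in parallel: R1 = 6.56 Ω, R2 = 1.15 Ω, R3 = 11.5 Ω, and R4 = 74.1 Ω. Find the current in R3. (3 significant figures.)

I ≈ 4.14 A

Conductances: ΣG = 1/6.56 + 1/1.15 + 1/11.5 + 1/74.1 = 1.122 (1/Ω).
Current divider: I(R3) = I_s · G_k/ΣG = 53.4 × (0.08696/1.122) = 53.4 × 0.07747 = 4.137 A.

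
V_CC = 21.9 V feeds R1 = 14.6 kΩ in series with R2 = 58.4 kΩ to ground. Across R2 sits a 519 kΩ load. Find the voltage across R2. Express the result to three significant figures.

R2 ‖ R_L = (58.4 × 519)/(58.4 + 519) = 52.49 kΩ.
Voltage divider with the loaded lower leg: V_out = 21.9 × 52.49/(14.6 + 52.49) = 21.9 × 0.7824 = 17.13 V.
(Unloaded it would be 17.5 V; the load pulls it down.)

V_out ≈ 17.1 V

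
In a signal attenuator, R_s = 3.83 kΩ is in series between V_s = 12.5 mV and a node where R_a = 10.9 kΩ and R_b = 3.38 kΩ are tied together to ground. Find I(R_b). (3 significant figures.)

Combine the parallel branches: R_p = (1/10.9 + 1/3.38)⁻¹ = 2.580 kΩ.
Node voltage V_A = V_s · R_p/(R_s + R_p) = 12.5 × 0.4025 = 5.031 mV.
Branch current I = V_A/R_b = 5.031/3.38 = 1.489 µA.
(Equivalently: I_total = 1.950 µA, then current-divider fraction G_k/ΣG = 0.7633.)

I ≈ 1.49 µA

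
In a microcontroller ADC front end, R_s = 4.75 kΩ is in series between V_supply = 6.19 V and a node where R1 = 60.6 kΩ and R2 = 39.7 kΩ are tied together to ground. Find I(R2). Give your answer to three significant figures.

Equivalent of the parallel group: R_p = 23.99 kΩ.
V_A = 6.19 × 23.99/28.74 = 5.167 V.
Branch current I = V_A/R2 = 5.167/39.7 = 0.1301 mA.

I ≈ 0.130 mA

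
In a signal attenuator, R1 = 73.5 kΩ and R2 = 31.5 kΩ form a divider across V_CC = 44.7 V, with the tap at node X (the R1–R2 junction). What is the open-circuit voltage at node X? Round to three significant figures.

V_th ≈ 13.4 V

Open-circuit (no load on X): V_th = V_CC · R2/(R1 + R2) = 44.7 × 31.5/(73.50 + 31.5) = 13.41 V.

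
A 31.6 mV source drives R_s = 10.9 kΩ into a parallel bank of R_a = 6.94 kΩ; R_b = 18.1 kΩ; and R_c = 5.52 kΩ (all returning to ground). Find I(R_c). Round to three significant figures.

I ≈ 1.11 µA

Equivalent of the parallel group: R_p = 2.628 kΩ.
V_A = 31.6 × 2.628/13.53 = 6.139 mV.
Branch current I = V_A/R_c = 6.139/5.52 = 1.112 µA.
(Check via current divider: I_total = 2.336 µA; share G_k/ΣG = 0.4761 → same result.)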